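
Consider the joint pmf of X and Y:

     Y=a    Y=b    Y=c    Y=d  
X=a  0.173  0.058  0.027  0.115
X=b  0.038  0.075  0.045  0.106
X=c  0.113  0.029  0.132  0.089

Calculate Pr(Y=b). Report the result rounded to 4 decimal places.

0.1620

P(Y=b) = 0.058 + 0.075 + 0.029 = 0.162.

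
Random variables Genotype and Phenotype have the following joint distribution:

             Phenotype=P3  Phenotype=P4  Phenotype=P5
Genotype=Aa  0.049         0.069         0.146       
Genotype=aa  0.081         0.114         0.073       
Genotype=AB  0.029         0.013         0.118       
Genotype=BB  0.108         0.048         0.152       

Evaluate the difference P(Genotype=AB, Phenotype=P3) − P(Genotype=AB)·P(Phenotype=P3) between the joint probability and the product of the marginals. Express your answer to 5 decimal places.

P(Genotype=AB) = 0.029 + 0.013 + 0.118 = 0.160.
P(Phenotype=P3) = 0.049 + 0.081 + 0.029 + 0.108 = 0.267.
P(Genotype=AB, Phenotype=P3) − P(Genotype=AB)P(Phenotype=P3) = 0.029 − 0.160×0.267 = -0.01372.

-0.01372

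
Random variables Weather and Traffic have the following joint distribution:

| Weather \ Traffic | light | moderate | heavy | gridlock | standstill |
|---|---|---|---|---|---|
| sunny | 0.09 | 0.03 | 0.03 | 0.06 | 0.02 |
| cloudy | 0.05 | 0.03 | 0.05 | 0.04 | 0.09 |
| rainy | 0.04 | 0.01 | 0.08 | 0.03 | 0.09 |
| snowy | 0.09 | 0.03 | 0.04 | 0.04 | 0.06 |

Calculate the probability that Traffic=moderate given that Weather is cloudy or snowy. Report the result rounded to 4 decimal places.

P(Weather=cloudy) = 0.05 + 0.03 + 0.05 + 0.04 + 0.09 = 0.26.
P(Weather=snowy) = 0.09 + 0.03 + 0.04 + 0.04 + 0.06 = 0.26.
P(Weather ∈ {cloudy, snowy}) = 0.26 + 0.26 = 0.52; P(Traffic=moderate, Weather ∈ {cloudy, snowy}) = 0.03 + 0.03 = 0.06.
P(Traffic=moderate | Weather ∈ {cloudy, snowy}) = 0.06/0.52 = 0.1154.

0.1154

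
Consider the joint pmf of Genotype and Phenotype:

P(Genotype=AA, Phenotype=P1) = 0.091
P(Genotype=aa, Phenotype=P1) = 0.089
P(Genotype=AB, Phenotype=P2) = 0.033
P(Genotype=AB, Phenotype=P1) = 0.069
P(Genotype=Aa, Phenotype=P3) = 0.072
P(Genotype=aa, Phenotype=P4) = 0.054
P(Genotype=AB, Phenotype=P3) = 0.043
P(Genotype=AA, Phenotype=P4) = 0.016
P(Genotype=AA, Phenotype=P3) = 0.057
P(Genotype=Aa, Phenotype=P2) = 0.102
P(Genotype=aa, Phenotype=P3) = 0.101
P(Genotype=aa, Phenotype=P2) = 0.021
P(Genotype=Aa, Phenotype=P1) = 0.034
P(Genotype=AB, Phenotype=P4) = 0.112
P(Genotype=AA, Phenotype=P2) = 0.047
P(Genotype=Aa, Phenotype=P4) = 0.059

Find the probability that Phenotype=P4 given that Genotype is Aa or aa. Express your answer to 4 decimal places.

0.2124

P(Genotype=Aa) = 0.034 + 0.102 + 0.072 + 0.059 = 0.267.
P(Genotype=aa) = 0.089 + 0.021 + 0.101 + 0.054 = 0.265.
P(Genotype ∈ {Aa, aa}) = 0.267 + 0.265 = 0.532; P(Phenotype=P4, Genotype ∈ {Aa, aa}) = 0.059 + 0.054 = 0.113.
P(Phenotype=P4 | Genotype ∈ {Aa, aa}) = 0.113/0.532 = 0.2124.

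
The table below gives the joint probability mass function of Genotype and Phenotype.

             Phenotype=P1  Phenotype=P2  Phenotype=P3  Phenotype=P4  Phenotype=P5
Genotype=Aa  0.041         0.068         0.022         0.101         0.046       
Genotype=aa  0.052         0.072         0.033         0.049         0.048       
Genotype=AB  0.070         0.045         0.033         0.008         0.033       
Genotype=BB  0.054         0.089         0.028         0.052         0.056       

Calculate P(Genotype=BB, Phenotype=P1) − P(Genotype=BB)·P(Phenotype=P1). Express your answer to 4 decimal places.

P(Genotype=BB) = 0.054 + 0.089 + 0.028 + 0.052 + 0.056 = 0.279.
P(Phenotype=P1) = 0.041 + 0.052 + 0.070 + 0.054 = 0.217.
P(Genotype=BB, Phenotype=P1) − P(Genotype=BB)P(Phenotype=P1) = 0.054 − 0.279×0.217 = -0.0065.

-0.0065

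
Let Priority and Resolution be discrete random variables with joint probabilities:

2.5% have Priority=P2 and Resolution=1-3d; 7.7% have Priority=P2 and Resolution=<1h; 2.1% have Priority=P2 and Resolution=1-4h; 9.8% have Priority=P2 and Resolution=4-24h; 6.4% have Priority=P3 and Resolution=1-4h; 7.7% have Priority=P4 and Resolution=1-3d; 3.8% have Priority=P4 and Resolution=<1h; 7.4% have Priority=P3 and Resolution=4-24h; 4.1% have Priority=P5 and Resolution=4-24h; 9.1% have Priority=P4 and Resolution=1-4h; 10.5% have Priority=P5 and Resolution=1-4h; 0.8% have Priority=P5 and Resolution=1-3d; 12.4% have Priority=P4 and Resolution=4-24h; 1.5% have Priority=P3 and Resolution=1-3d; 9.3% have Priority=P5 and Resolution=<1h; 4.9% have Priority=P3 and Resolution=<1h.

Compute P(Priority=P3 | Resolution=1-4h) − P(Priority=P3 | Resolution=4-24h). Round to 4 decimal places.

0.0082

P(Resolution=1-4h) = 0.021 + 0.064 + 0.091 + 0.105 = 0.281; P(Priority=P3 | Resolution=1-4h) = 0.064/0.281 = 0.22776.
P(Resolution=4-24h) = 0.098 + 0.074 + 0.124 + 0.041 = 0.337; P(Priority=P3 | Resolution=4-24h) = 0.074/0.337 = 0.21958.
Difference = 0.0082.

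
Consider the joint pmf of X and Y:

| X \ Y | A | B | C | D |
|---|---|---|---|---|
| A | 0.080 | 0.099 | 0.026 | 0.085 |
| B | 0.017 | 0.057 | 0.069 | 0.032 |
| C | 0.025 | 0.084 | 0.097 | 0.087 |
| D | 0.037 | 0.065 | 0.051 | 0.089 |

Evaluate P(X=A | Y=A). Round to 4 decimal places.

0.5031

P(Y=A) = 0.080 + 0.017 + 0.025 + 0.037 = 0.159.
P(X=A | Y=A) = 0.080/0.159 = 0.5031.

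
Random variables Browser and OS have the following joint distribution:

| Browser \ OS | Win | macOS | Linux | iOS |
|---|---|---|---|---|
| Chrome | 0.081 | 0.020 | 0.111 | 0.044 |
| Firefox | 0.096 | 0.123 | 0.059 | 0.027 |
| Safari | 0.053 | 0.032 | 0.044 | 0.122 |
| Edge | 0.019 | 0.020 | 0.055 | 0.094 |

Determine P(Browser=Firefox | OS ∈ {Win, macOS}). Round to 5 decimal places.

P(OS=Win) = 0.081 + 0.096 + 0.053 + 0.019 = 0.249.
P(OS=macOS) = 0.020 + 0.123 + 0.032 + 0.020 = 0.195.
P(OS ∈ {Win, macOS}) = 0.249 + 0.195 = 0.444; P(Browser=Firefox, OS ∈ {Win, macOS}) = 0.096 + 0.123 = 0.219.
P(Browser=Firefox | OS ∈ {Win, macOS}) = 0.219/0.444 = 0.49324.

0.49324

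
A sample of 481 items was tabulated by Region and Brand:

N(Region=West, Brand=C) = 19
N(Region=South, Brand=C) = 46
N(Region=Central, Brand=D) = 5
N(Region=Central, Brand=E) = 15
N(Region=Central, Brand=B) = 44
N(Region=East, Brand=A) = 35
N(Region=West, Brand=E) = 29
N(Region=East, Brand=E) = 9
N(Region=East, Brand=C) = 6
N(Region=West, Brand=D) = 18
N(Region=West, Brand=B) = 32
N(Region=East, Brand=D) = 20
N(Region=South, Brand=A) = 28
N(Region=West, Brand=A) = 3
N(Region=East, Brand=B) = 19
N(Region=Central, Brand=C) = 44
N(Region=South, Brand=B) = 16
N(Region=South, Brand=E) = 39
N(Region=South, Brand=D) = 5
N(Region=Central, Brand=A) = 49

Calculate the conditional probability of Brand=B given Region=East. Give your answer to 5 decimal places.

0.21348

Total with Region=East: 35 + 19 + 6 + 20 + 9 = 89.
P(Brand=B | Region=East) = 19/89 = 0.21348.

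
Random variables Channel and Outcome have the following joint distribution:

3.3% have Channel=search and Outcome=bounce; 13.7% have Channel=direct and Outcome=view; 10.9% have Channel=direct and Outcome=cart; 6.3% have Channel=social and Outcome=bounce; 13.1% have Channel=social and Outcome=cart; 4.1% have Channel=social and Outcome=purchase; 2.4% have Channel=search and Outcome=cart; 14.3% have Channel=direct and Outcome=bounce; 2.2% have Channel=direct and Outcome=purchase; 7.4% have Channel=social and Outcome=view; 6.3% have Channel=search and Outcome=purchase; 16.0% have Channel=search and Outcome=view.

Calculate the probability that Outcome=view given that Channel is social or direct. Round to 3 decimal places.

P(Channel=social) = 0.063 + 0.074 + 0.131 + 0.041 = 0.309.
P(Channel=direct) = 0.143 + 0.137 + 0.109 + 0.022 = 0.411.
P(Channel ∈ {social, direct}) = 0.309 + 0.411 = 0.720; P(Outcome=view, Channel ∈ {social, direct}) = 0.074 + 0.137 = 0.211.
P(Outcome=view | Channel ∈ {social, direct}) = 0.211/0.720 = 0.293.

0.293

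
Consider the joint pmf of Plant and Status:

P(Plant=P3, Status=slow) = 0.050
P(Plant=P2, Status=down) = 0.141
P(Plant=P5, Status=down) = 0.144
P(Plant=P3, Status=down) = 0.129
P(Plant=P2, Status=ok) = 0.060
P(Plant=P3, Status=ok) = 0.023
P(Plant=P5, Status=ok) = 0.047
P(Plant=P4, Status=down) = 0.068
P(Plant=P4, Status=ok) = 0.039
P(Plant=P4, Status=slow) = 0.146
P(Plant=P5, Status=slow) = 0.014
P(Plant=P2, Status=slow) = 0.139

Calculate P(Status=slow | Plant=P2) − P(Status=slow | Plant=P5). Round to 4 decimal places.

P(Plant=P2) = 0.060 + 0.139 + 0.141 = 0.340; P(Status=slow | Plant=P2) = 0.139/0.340 = 0.40882.
P(Plant=P5) = 0.047 + 0.014 + 0.144 = 0.205; P(Status=slow | Plant=P5) = 0.014/0.205 = 0.06829.
Difference = 0.3405.

0.3405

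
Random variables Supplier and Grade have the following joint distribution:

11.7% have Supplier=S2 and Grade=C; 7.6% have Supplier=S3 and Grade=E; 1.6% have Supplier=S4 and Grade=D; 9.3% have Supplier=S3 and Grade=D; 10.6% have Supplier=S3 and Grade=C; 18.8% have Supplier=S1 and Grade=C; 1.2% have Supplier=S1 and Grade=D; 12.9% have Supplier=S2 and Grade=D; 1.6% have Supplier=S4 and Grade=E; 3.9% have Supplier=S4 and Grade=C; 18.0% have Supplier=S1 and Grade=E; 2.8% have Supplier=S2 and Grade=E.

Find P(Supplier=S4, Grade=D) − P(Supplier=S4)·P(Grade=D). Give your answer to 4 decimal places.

-0.0018

P(Supplier=S4) = 0.039 + 0.016 + 0.016 = 0.071.
P(Grade=D) = 0.012 + 0.129 + 0.093 + 0.016 = 0.250.
P(Supplier=S4, Grade=D) − P(Supplier=S4)P(Grade=D) = 0.016 − 0.071×0.250 = -0.0018.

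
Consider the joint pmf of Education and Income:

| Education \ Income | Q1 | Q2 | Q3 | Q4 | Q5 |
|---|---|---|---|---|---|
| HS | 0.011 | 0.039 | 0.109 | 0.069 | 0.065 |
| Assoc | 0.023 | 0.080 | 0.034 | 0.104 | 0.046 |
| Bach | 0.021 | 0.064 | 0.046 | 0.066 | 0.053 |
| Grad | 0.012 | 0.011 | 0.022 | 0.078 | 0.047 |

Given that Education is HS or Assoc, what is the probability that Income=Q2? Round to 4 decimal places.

P(Education=HS) = 0.011 + 0.039 + 0.109 + 0.069 + 0.065 = 0.293.
P(Education=Assoc) = 0.023 + 0.080 + 0.034 + 0.104 + 0.046 = 0.287.
P(Education ∈ {HS, Assoc}) = 0.293 + 0.287 = 0.580; P(Income=Q2, Education ∈ {HS, Assoc}) = 0.039 + 0.080 = 0.119.
P(Income=Q2 | Education ∈ {HS, Assoc}) = 0.119/0.580 = 0.2052.

0.2052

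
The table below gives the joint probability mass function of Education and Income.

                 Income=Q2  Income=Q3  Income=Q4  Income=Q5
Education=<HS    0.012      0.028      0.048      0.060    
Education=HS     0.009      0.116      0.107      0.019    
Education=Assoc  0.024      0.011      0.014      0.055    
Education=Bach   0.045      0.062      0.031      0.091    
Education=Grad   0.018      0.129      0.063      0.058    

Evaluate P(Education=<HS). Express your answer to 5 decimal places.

P(Education=<HS) = 0.012 + 0.028 + 0.048 + 0.060 = 0.148.

0.14800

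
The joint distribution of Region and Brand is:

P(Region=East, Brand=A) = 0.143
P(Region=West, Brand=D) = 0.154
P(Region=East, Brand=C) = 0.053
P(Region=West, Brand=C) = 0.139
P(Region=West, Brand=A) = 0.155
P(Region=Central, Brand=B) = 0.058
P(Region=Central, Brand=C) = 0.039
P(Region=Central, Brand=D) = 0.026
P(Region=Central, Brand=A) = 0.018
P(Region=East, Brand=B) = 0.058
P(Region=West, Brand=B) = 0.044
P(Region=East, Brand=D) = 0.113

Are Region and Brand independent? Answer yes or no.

P(Region=Central) = 0.141 and P(Brand=B) = 0.160, so their product is 0.02256, but P(Region=Central, Brand=B) = 0.058. Since these differ, Region and Brand are not independent.

no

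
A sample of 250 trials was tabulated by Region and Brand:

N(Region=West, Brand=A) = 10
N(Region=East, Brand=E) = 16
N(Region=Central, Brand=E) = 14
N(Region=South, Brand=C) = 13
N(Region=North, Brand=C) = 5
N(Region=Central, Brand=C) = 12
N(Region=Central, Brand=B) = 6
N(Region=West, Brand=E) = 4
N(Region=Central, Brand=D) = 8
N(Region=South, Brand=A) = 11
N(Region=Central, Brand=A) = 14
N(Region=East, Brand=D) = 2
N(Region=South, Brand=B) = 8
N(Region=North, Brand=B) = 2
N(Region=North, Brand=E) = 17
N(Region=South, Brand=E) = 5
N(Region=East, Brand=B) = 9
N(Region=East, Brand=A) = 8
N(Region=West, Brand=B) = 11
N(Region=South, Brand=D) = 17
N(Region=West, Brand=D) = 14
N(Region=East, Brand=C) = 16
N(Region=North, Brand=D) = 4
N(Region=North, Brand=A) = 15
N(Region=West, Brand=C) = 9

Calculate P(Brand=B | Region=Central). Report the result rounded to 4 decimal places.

Total with Region=Central: 14 + 6 + 12 + 8 + 14 = 54.
P(Brand=B | Region=Central) = 6/54 = 0.1111.

0.1111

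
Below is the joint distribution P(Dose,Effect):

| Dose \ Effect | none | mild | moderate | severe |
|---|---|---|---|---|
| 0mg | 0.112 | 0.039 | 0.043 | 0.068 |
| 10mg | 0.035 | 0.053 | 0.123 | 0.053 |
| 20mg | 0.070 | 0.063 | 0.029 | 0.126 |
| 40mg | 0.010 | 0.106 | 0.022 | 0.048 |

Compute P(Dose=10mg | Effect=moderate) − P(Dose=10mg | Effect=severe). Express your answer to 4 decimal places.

0.3872

P(Effect=moderate) = 0.043 + 0.123 + 0.029 + 0.022 = 0.217; P(Dose=10mg | Effect=moderate) = 0.123/0.217 = 0.56682.
P(Effect=severe) = 0.068 + 0.053 + 0.126 + 0.048 = 0.295; P(Dose=10mg | Effect=severe) = 0.053/0.295 = 0.17966.
Difference = 0.3872.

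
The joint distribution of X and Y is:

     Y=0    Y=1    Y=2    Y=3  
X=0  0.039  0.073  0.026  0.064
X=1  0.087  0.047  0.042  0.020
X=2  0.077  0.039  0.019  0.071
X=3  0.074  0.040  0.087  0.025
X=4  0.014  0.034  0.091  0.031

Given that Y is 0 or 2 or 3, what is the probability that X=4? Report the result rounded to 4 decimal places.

0.1773

P(Y=0) = 0.039 + 0.087 + 0.077 + 0.074 + 0.014 = 0.291.
P(Y=2) = 0.026 + 0.042 + 0.019 + 0.087 + 0.091 = 0.265.
P(Y=3) = 0.064 + 0.020 + 0.071 + 0.025 + 0.031 = 0.211.
P(Y ∈ {0, 2, 3}) = 0.291 + 0.265 + 0.211 = 0.767; P(X=4, Y ∈ {0, 2, 3}) = 0.014 + 0.091 + 0.031 = 0.136.
P(X=4 | Y ∈ {0, 2, 3}) = 0.136/0.767 = 0.1773.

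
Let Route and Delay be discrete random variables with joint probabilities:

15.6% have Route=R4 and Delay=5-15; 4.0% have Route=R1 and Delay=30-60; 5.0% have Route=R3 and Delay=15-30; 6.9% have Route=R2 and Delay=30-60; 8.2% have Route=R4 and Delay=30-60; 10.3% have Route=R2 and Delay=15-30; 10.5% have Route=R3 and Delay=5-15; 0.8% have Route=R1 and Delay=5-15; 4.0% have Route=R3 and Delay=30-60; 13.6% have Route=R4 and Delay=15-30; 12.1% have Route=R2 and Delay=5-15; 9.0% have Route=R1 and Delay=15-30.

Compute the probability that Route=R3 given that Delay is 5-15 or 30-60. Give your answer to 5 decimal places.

P(Delay=5-15) = 0.008 + 0.121 + 0.105 + 0.156 = 0.390.
P(Delay=30-60) = 0.040 + 0.069 + 0.040 + 0.082 = 0.231.
P(Delay ∈ {5-15, 30-60}) = 0.390 + 0.231 = 0.621; P(Route=R3, Delay ∈ {5-15, 30-60}) = 0.105 + 0.040 = 0.145.
P(Route=R3 | Delay ∈ {5-15, 30-60}) = 0.145/0.621 = 0.23349.

0.23349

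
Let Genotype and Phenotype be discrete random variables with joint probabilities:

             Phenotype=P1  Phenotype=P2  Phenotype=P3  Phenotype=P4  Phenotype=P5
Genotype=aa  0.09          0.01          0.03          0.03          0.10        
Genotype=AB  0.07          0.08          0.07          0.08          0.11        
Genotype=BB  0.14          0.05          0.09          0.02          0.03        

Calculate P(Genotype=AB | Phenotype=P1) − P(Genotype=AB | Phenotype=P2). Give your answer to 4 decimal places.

-0.3381

P(Phenotype=P1) = 0.09 + 0.07 + 0.14 = 0.30; P(Genotype=AB | Phenotype=P1) = 0.07/0.30 = 0.23333.
P(Phenotype=P2) = 0.01 + 0.08 + 0.05 = 0.14; P(Genotype=AB | Phenotype=P2) = 0.08/0.14 = 0.57143.
Difference = -0.3381.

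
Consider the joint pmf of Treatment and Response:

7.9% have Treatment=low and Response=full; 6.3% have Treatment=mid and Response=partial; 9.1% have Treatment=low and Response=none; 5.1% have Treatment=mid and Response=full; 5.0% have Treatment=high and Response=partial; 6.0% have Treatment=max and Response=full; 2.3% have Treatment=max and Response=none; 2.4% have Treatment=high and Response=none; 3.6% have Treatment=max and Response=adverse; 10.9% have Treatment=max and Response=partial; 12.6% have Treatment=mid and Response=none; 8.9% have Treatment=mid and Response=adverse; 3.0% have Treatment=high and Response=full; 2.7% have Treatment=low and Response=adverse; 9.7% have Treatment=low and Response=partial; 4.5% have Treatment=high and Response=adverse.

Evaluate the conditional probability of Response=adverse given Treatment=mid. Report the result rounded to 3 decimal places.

0.271

P(Treatment=mid) = 0.126 + 0.063 + 0.051 + 0.089 = 0.329.
P(Response=adverse | Treatment=mid) = 0.089/0.329 = 0.271.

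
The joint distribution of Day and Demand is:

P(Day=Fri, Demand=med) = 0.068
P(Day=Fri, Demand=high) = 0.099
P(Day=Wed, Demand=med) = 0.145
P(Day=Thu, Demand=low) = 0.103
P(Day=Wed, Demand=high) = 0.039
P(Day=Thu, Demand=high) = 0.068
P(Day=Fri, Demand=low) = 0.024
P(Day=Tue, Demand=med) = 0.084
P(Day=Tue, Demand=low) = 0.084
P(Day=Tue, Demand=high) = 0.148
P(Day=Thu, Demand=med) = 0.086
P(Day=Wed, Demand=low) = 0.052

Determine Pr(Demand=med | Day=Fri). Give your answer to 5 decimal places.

P(Day=Fri) = 0.024 + 0.068 + 0.099 = 0.191.
P(Demand=med | Day=Fri) = 0.068/0.191 = 0.35602.

0.35602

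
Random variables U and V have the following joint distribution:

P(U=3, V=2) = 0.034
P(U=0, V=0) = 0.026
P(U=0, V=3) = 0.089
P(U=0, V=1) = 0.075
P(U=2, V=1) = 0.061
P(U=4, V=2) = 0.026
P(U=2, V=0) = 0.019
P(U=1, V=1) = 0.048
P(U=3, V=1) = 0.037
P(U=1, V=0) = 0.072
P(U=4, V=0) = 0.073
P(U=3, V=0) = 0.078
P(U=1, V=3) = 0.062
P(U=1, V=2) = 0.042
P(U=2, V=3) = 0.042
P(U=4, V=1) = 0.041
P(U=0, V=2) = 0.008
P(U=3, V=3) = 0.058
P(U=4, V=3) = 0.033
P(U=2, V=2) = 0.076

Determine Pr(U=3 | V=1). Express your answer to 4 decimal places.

0.1412

P(V=1) = 0.075 + 0.048 + 0.061 + 0.037 + 0.041 = 0.262.
P(U=3 | V=1) = 0.037/0.262 = 0.1412.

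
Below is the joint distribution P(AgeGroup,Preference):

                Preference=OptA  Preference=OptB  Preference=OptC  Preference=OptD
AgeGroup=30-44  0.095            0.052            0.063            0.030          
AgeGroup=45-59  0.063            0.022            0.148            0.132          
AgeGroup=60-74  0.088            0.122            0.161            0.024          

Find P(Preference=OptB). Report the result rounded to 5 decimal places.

0.19600

P(Preference=OptB) = 0.052 + 0.022 + 0.122 = 0.196.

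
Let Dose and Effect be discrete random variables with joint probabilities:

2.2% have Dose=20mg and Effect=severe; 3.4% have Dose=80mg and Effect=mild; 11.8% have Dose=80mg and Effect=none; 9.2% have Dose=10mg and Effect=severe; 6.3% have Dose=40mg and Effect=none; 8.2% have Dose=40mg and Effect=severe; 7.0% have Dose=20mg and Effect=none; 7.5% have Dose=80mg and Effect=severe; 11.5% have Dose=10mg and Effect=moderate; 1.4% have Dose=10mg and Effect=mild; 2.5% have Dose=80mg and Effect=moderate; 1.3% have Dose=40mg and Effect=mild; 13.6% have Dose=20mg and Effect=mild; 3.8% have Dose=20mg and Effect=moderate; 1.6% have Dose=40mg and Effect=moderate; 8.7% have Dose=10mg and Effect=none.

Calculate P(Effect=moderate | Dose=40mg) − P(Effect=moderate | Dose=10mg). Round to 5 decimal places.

-0.28142

P(Dose=40mg) = 0.063 + 0.013 + 0.016 + 0.082 = 0.174; P(Effect=moderate | Dose=40mg) = 0.016/0.174 = 0.091954.
P(Dose=10mg) = 0.087 + 0.014 + 0.115 + 0.092 = 0.308; P(Effect=moderate | Dose=10mg) = 0.115/0.308 = 0.373377.
Difference = -0.28142.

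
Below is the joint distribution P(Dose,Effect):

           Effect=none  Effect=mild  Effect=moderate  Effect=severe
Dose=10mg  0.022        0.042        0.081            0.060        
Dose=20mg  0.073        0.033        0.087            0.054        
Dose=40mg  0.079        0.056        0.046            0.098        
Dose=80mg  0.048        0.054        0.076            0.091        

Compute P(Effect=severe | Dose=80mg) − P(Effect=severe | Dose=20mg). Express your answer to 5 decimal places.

P(Dose=80mg) = 0.048 + 0.054 + 0.076 + 0.091 = 0.269; P(Effect=severe | Dose=80mg) = 0.091/0.269 = 0.338290.
P(Dose=20mg) = 0.073 + 0.033 + 0.087 + 0.054 = 0.247; P(Effect=severe | Dose=20mg) = 0.054/0.247 = 0.218623.
Difference = 0.11967.

0.11967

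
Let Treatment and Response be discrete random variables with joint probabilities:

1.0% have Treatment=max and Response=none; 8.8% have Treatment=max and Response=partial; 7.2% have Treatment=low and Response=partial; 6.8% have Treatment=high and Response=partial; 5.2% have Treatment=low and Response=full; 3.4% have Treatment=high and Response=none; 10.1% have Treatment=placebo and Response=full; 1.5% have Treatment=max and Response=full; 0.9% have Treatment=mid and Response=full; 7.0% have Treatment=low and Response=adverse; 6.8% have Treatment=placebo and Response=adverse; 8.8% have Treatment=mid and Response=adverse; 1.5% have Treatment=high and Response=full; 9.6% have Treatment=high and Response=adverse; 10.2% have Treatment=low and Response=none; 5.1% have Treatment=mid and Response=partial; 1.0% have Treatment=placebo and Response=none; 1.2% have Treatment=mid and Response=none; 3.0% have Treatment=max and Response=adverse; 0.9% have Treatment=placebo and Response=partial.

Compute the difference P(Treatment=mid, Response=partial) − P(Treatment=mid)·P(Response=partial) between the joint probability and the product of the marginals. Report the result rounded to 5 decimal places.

0.00492

P(Treatment=mid) = 0.012 + 0.051 + 0.009 + 0.088 = 0.160.
P(Response=partial) = 0.009 + 0.072 + 0.051 + 0.068 + 0.088 = 0.288.
P(Treatment=mid, Response=partial) − P(Treatment=mid)P(Response=partial) = 0.051 − 0.160×0.288 = 0.00492.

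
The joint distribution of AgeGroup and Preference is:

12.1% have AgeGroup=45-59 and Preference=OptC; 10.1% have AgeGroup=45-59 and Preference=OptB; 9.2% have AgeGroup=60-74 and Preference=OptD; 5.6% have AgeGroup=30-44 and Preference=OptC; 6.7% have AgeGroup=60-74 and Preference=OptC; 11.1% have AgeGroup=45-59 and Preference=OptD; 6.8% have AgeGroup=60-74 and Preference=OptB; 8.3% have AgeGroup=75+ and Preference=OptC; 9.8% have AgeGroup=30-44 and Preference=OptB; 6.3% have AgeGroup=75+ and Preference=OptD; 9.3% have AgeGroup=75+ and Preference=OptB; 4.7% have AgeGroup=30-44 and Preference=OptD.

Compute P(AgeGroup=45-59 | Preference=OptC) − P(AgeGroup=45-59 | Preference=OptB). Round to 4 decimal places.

P(Preference=OptC) = 0.056 + 0.121 + 0.067 + 0.083 = 0.327; P(AgeGroup=45-59 | Preference=OptC) = 0.121/0.327 = 0.37003.
P(Preference=OptB) = 0.098 + 0.101 + 0.068 + 0.093 = 0.360; P(AgeGroup=45-59 | Preference=OptB) = 0.101/0.360 = 0.28056.
Difference = 0.0895.

0.0895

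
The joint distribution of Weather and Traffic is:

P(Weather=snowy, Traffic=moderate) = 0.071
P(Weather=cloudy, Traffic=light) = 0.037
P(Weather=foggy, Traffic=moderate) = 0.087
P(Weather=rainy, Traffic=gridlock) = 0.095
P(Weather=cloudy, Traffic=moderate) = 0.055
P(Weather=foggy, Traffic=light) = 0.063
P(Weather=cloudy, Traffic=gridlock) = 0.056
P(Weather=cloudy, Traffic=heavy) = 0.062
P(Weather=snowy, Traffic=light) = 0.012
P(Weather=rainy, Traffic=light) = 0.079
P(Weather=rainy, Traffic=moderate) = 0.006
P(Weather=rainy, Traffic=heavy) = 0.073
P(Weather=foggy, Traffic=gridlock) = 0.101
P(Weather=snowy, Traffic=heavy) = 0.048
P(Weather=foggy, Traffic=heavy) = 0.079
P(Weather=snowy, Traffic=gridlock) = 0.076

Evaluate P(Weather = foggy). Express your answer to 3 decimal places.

0.330

P(Weather=foggy) = 0.063 + 0.087 + 0.079 + 0.101 = 0.330.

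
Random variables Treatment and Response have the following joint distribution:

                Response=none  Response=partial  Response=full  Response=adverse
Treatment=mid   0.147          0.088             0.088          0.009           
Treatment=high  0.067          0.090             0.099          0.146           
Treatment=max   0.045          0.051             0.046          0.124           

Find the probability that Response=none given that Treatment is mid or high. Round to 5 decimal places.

0.29155

P(Treatment=mid) = 0.147 + 0.088 + 0.088 + 0.009 = 0.332.
P(Treatment=high) = 0.067 + 0.090 + 0.099 + 0.146 = 0.402.
P(Treatment ∈ {mid, high}) = 0.332 + 0.402 = 0.734; P(Response=none, Treatment ∈ {mid, high}) = 0.147 + 0.067 = 0.214.
P(Response=none | Treatment ∈ {mid, high}) = 0.214/0.734 = 0.29155.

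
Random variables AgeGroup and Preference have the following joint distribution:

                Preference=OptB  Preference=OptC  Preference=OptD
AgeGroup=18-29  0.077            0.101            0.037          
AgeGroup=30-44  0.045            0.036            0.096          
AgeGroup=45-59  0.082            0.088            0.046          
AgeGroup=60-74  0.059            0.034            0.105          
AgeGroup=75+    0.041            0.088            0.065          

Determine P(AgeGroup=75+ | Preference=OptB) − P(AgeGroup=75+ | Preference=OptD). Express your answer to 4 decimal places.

P(Preference=OptB) = 0.077 + 0.045 + 0.082 + 0.059 + 0.041 = 0.304; P(AgeGroup=75+ | Preference=OptB) = 0.041/0.304 = 0.13487.
P(Preference=OptD) = 0.037 + 0.096 + 0.046 + 0.105 + 0.065 = 0.349; P(AgeGroup=75+ | Preference=OptD) = 0.065/0.349 = 0.18625.
Difference = -0.0514.

-0.0514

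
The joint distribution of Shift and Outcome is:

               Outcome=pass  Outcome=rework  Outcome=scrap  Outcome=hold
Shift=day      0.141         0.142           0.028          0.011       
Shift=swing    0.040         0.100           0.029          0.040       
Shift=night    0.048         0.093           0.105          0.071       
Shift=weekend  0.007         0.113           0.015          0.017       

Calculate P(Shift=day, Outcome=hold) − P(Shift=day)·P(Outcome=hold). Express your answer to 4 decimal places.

-0.0338

P(Shift=day) = 0.141 + 0.142 + 0.028 + 0.011 = 0.322.
P(Outcome=hold) = 0.011 + 0.040 + 0.071 + 0.017 = 0.139.
P(Shift=day, Outcome=hold) − P(Shift=day)P(Outcome=hold) = 0.011 − 0.322×0.139 = -0.0338.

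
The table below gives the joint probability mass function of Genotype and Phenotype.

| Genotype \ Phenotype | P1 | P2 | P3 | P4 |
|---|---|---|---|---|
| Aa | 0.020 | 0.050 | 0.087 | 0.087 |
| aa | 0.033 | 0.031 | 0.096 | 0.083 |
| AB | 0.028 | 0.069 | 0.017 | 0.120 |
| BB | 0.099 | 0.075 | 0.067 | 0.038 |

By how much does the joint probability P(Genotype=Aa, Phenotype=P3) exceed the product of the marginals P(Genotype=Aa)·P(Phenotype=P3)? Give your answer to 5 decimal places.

P(Genotype=Aa) = 0.020 + 0.050 + 0.087 + 0.087 = 0.244.
P(Phenotype=P3) = 0.087 + 0.096 + 0.017 + 0.067 = 0.267.
P(Genotype=Aa, Phenotype=P3) − P(Genotype=Aa)P(Phenotype=P3) = 0.087 − 0.244×0.267 = 0.02185.

0.02185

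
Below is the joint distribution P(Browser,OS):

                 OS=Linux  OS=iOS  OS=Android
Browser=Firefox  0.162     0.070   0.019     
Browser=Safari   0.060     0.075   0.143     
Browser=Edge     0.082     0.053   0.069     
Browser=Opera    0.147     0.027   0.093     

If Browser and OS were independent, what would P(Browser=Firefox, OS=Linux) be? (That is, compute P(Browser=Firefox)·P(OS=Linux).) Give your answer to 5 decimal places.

P(Browser=Firefox) = 0.162 + 0.070 + 0.019 = 0.251.
P(OS=Linux) = 0.162 + 0.060 + 0.082 + 0.147 = 0.451.
Product: 0.251 × 0.451 = 0.11320.

0.11320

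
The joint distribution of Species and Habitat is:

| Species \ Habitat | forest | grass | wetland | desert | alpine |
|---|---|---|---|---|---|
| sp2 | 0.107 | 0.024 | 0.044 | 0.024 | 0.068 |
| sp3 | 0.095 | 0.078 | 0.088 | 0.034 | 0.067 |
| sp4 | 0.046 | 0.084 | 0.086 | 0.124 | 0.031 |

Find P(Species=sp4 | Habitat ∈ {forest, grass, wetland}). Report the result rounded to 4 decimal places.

P(Habitat=forest) = 0.107 + 0.095 + 0.046 = 0.248.
P(Habitat=grass) = 0.024 + 0.078 + 0.084 = 0.186.
P(Habitat=wetland) = 0.044 + 0.088 + 0.086 = 0.218.
P(Habitat ∈ {forest, grass, wetland}) = 0.248 + 0.186 + 0.218 = 0.652; P(Species=sp4, Habitat ∈ {forest, grass, wetland}) = 0.046 + 0.084 + 0.086 = 0.216.
P(Species=sp4 | Habitat ∈ {forest, grass, wetland}) = 0.216/0.652 = 0.3313.

0.3313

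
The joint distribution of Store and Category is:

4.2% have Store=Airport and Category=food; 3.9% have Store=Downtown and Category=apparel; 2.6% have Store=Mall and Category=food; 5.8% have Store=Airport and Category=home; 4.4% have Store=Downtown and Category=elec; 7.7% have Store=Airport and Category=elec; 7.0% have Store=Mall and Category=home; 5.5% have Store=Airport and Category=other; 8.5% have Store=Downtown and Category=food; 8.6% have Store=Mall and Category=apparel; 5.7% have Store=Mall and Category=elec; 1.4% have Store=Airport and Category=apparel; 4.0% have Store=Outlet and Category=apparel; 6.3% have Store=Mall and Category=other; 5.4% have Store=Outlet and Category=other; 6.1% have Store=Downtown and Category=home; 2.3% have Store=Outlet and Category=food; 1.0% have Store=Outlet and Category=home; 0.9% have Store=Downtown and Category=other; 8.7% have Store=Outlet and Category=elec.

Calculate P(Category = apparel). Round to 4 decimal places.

P(Category=apparel) = 0.039 + 0.086 + 0.014 + 0.040 = 0.179.

0.1790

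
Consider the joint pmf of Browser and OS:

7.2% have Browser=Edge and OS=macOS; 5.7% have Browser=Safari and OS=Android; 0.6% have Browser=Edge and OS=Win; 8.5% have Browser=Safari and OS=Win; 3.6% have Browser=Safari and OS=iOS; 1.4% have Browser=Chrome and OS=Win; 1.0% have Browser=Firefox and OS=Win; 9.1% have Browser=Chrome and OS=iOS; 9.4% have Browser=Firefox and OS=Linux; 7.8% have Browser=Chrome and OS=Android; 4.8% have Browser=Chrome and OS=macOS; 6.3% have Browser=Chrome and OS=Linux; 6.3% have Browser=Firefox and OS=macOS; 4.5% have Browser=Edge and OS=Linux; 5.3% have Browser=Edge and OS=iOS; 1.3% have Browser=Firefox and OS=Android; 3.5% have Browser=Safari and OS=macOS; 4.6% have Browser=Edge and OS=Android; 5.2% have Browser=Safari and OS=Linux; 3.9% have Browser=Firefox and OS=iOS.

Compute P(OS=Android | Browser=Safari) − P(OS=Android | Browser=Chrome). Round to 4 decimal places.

P(Browser=Safari) = 0.085 + 0.035 + 0.052 + 0.036 + 0.057 = 0.265; P(OS=Android | Browser=Safari) = 0.057/0.265 = 0.21509.
P(Browser=Chrome) = 0.014 + 0.048 + 0.063 + 0.091 + 0.078 = 0.294; P(OS=Android | Browser=Chrome) = 0.078/0.294 = 0.26531.
Difference = -0.0502.

-0.0502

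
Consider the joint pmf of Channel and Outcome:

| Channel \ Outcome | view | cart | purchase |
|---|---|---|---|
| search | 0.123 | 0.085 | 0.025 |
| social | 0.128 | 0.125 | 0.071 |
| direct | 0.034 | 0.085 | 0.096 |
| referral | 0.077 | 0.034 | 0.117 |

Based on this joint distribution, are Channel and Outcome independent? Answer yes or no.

P(Channel=search) = 0.233 and P(Outcome=purchase) = 0.309, so their product is 0.07200, but P(Channel=search, Outcome=purchase) = 0.025. Since these differ, Channel and Outcome are not independent.

no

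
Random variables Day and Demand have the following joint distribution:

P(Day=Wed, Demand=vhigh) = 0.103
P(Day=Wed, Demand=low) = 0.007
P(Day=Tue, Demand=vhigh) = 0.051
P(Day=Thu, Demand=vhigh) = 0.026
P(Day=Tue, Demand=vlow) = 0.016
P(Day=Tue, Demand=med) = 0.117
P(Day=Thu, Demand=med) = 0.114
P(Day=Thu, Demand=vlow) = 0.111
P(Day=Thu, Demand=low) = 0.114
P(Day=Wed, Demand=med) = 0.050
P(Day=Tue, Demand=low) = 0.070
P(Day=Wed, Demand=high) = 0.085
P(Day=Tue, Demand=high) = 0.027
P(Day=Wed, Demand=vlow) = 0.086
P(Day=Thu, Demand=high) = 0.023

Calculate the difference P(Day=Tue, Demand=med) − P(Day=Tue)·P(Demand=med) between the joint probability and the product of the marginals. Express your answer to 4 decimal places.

0.0380

P(Day=Tue) = 0.016 + 0.070 + 0.117 + 0.027 + 0.051 = 0.281.
P(Demand=med) = 0.117 + 0.050 + 0.114 = 0.281.
P(Day=Tue, Demand=med) − P(Day=Tue)P(Demand=med) = 0.117 − 0.281×0.281 = 0.0380.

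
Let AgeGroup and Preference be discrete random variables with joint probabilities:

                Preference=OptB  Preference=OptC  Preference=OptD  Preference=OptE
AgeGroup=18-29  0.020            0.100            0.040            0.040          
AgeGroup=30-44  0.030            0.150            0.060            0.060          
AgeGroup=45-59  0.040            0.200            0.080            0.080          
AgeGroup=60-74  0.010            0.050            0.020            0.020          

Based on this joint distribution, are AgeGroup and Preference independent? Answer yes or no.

yes

Every cell satisfies P(AgeGroup,Preference) = P(AgeGroup)·P(Preference). For instance P(AgeGroup=30-44) = 0.300, P(Preference=OptE) = 0.200, and 0.300×0.200 = 0.060 matches the joint entry. So AgeGroup and Preference are independent.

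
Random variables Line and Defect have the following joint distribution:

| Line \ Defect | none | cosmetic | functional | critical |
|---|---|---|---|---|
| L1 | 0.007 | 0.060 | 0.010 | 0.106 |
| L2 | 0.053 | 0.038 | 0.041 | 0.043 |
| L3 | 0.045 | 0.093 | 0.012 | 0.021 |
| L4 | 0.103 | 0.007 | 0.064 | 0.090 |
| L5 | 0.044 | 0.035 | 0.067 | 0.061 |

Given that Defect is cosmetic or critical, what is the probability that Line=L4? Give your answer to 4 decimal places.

P(Defect=cosmetic) = 0.060 + 0.038 + 0.093 + 0.007 + 0.035 = 0.233.
P(Defect=critical) = 0.106 + 0.043 + 0.021 + 0.090 + 0.061 = 0.321.
P(Defect ∈ {cosmetic, critical}) = 0.233 + 0.321 = 0.554; P(Line=L4, Defect ∈ {cosmetic, critical}) = 0.007 + 0.090 = 0.097.
P(Line=L4 | Defect ∈ {cosmetic, critical}) = 0.097/0.554 = 0.1751.

0.1751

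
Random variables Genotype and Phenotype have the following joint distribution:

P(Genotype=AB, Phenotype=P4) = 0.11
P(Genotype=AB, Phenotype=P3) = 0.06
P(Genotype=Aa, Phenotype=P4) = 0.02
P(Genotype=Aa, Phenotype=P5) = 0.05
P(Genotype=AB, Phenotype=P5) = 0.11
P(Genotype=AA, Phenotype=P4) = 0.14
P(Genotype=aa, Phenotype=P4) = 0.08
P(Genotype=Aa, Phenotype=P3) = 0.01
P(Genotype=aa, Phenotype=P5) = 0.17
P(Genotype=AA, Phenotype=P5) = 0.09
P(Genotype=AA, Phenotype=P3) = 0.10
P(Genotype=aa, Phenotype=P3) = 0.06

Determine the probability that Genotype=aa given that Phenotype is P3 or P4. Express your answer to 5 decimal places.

P(Phenotype=P3) = 0.10 + 0.01 + 0.06 + 0.06 = 0.23.
P(Phenotype=P4) = 0.14 + 0.02 + 0.08 + 0.11 = 0.35.
P(Phenotype ∈ {P3, P4}) = 0.23 + 0.35 = 0.58; P(Genotype=aa, Phenotype ∈ {P3, P4}) = 0.06 + 0.08 = 0.14.
P(Genotype=aa | Phenotype ∈ {P3, P4}) = 0.14/0.58 = 0.24138.

0.24138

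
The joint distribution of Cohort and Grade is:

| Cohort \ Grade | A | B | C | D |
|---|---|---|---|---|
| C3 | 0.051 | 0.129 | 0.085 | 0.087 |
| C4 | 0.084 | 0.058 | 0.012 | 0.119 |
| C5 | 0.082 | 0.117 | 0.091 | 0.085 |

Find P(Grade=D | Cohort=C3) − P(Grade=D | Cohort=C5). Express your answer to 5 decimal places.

P(Cohort=C3) = 0.051 + 0.129 + 0.085 + 0.087 = 0.352; P(Grade=D | Cohort=C3) = 0.087/0.352 = 0.247159.
P(Cohort=C5) = 0.082 + 0.117 + 0.091 + 0.085 = 0.375; P(Grade=D | Cohort=C5) = 0.085/0.375 = 0.226667.
Difference = 0.02049.

0.02049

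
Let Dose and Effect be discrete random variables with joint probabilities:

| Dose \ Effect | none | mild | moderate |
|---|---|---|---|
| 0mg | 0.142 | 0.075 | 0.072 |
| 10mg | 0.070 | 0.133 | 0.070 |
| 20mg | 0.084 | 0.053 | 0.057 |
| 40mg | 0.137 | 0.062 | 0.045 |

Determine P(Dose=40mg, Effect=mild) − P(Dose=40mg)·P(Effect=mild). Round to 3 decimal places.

P(Dose=40mg) = 0.137 + 0.062 + 0.045 = 0.244.
P(Effect=mild) = 0.075 + 0.133 + 0.053 + 0.062 = 0.323.
P(Dose=40mg, Effect=mild) − P(Dose=40mg)P(Effect=mild) = 0.062 − 0.244×0.323 = -0.017.

-0.017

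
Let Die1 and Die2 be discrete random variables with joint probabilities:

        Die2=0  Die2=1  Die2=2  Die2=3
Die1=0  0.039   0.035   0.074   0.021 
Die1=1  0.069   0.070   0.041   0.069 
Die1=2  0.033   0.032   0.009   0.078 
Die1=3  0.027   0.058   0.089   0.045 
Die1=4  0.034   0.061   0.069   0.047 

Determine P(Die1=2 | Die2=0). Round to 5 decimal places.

0.16337

P(Die2=0) = 0.039 + 0.069 + 0.033 + 0.027 + 0.034 = 0.202.
P(Die1=2 | Die2=0) = 0.033/0.202 = 0.16337.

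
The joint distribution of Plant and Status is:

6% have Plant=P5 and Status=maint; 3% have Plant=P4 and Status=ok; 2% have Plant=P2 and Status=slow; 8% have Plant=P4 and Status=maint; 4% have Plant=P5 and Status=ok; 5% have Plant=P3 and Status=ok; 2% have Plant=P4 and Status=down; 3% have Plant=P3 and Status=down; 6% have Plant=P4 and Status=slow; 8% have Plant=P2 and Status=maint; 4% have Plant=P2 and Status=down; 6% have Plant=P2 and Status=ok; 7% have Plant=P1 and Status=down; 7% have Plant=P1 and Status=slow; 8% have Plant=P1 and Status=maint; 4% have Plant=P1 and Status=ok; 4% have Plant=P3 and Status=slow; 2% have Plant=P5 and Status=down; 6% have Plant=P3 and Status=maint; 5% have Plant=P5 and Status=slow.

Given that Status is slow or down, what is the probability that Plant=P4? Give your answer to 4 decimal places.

0.1905

P(Status=slow) = 0.07 + 0.02 + 0.04 + 0.06 + 0.05 = 0.24.
P(Status=down) = 0.07 + 0.04 + 0.03 + 0.02 + 0.02 = 0.18.
P(Status ∈ {slow, down}) = 0.24 + 0.18 = 0.42; P(Plant=P4, Status ∈ {slow, down}) = 0.06 + 0.02 = 0.08.
P(Plant=P4 | Status ∈ {slow, down}) = 0.08/0.42 = 0.1905.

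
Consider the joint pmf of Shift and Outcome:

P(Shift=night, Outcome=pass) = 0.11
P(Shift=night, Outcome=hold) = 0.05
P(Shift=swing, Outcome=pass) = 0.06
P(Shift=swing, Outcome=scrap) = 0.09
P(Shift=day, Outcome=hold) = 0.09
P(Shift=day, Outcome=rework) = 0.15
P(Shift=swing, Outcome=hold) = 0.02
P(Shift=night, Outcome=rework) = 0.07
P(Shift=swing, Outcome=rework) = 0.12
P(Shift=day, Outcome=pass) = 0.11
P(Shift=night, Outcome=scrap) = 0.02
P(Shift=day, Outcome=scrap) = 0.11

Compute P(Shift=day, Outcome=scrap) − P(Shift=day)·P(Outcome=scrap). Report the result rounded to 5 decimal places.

0.00880

P(Shift=day) = 0.11 + 0.15 + 0.11 + 0.09 = 0.46.
P(Outcome=scrap) = 0.11 + 0.09 + 0.02 = 0.22.
P(Shift=day, Outcome=scrap) − P(Shift=day)P(Outcome=scrap) = 0.11 − 0.46×0.22 = 0.00880.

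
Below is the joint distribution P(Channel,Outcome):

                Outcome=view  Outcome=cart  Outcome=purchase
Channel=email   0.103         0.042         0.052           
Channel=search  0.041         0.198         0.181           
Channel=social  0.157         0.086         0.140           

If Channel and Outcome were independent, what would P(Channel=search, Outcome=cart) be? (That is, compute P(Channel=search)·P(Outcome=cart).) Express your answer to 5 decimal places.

0.13692

P(Channel=search) = 0.041 + 0.198 + 0.181 = 0.420.
P(Outcome=cart) = 0.042 + 0.198 + 0.086 = 0.326.
Product: 0.420 × 0.326 = 0.13692.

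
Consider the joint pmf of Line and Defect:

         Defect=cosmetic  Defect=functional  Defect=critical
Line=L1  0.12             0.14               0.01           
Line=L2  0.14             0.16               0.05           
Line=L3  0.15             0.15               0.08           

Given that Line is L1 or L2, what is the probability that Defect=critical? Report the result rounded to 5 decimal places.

0.09677

P(Line=L1) = 0.12 + 0.14 + 0.01 = 0.27.
P(Line=L2) = 0.14 + 0.16 + 0.05 = 0.35.
P(Line ∈ {L1, L2}) = 0.27 + 0.35 = 0.62; P(Defect=critical, Line ∈ {L1, L2}) = 0.01 + 0.05 = 0.06.
P(Defect=critical | Line ∈ {L1, L2}) = 0.06/0.62 = 0.09677.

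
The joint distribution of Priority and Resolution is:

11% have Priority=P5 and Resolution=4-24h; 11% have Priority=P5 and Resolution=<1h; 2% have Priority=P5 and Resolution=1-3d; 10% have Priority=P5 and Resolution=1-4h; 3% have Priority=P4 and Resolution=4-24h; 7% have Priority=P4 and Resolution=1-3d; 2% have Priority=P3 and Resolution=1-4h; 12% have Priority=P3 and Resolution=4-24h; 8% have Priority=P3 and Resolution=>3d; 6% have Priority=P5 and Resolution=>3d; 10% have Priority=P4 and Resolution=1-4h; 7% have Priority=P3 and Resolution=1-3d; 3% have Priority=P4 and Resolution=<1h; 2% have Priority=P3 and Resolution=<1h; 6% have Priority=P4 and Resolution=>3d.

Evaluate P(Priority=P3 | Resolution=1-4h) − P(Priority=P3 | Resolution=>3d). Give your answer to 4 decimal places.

P(Resolution=1-4h) = 0.02 + 0.10 + 0.10 = 0.22; P(Priority=P3 | Resolution=1-4h) = 0.02/0.22 = 0.09091.
P(Resolution=>3d) = 0.08 + 0.06 + 0.06 = 0.20; P(Priority=P3 | Resolution=>3d) = 0.08/0.20 = 0.40000.
Difference = -0.3091.

-0.3091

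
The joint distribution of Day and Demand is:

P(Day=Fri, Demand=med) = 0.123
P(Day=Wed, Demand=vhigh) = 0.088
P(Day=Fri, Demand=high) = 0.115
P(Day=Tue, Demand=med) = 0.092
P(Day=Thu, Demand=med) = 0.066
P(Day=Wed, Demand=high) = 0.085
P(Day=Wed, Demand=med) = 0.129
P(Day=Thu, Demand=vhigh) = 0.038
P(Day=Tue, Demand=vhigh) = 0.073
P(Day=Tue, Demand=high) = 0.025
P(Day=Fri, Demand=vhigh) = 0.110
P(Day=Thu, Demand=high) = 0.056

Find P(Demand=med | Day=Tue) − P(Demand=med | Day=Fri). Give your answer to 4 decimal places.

0.1308

P(Day=Tue) = 0.092 + 0.025 + 0.073 = 0.190; P(Demand=med | Day=Tue) = 0.092/0.190 = 0.48421.
P(Day=Fri) = 0.123 + 0.115 + 0.110 = 0.348; P(Demand=med | Day=Fri) = 0.123/0.348 = 0.35345.
Difference = 0.1308.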